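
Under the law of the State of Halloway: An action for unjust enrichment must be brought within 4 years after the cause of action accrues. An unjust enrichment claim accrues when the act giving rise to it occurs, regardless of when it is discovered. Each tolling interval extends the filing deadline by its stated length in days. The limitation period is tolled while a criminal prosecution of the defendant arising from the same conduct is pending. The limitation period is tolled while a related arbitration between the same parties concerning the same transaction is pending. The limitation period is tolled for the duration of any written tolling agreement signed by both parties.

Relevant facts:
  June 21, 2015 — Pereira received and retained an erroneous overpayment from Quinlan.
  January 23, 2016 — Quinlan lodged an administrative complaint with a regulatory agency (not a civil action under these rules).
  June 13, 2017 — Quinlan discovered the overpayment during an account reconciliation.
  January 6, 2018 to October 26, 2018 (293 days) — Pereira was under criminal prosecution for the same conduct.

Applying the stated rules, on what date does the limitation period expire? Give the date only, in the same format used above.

April 9, 2020

Accrual is governed by the date of the act, so the period began to run on June 21, 2015; the later discovery on June 13, 2017 is irrelevant under the stated rule.
4 years from June 21, 2015 is June 21, 2019.
The pending criminal prosecution from January 6, 2018 to October 26, 2018 tolled the period for 293 days, extending the deadline to April 9, 2020.
The other events in the timeline have no effect on the limitation period under the stated rules.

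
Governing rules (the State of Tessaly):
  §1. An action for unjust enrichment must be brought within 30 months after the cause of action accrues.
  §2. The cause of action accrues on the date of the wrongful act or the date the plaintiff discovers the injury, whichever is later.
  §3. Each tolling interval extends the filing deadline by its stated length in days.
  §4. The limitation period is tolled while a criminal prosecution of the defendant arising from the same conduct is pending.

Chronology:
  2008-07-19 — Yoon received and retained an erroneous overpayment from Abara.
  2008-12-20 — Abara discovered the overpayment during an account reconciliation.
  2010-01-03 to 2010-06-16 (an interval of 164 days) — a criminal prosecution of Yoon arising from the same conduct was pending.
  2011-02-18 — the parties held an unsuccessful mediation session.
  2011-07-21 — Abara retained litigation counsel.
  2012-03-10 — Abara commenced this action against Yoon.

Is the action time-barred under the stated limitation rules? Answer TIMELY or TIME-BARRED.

TIME-BARRED

Taking the later of the act (2008-07-19) and discovery (2008-12-20), the claim accrued on 2008-12-20.
Adding the 30 months base period to 2008-12-20 gives a deadline of 2011-06-20, before any tolling.
The period was tolled for 164 days by the pending criminal prosecution (2010-01-03 to 2010-06-16), pushing the deadline to 2011-12-01.
None of the other events listed affects the running of the period under the stated rules.
The 2012-03-10 filing falls after the 2011-12-01 deadline; the claim is time-barred.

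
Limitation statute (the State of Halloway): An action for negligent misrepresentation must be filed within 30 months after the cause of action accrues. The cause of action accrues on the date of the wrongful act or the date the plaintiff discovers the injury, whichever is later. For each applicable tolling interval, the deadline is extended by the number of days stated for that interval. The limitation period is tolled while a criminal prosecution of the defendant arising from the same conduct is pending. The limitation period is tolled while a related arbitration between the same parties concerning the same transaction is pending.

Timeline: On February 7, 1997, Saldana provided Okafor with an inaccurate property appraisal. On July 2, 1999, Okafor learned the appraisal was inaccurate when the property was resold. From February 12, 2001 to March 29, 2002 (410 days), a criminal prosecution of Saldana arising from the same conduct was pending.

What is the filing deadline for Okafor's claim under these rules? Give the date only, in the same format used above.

February 16, 2003

Taking the later of the act (February 7, 1997) and discovery (July 2, 1999), the claim accrued on July 2, 1999.
30 months from July 2, 1999 is January 2, 2002.
The pending criminal prosecution from February 12, 2001 to March 29, 2002 tolled the period for 410 days, extending the deadline to February 16, 2003.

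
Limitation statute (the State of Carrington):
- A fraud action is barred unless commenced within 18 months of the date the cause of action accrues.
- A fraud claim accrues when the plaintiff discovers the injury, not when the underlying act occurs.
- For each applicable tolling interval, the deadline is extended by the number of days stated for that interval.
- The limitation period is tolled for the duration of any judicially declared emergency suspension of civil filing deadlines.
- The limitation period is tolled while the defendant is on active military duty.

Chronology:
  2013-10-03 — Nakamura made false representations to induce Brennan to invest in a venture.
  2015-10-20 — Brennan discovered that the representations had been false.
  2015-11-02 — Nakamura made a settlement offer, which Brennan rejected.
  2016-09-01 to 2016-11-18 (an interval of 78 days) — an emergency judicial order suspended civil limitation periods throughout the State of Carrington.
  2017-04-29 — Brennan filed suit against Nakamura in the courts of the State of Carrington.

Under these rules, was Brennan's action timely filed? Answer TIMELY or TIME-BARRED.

The claim did not accrue until Brennan discovered the injury on 2015-10-20; the 2013-10-03 act date does not start the clock under the stated rule.
The untolled deadline — 18 months after 2015-10-20 — is 2017-04-20.
The period was tolled for 78 days by the emergency suspension of filing deadlines (2016-09-01 to 2016-11-18), pushing the deadline to 2017-07-07.
None of the other events listed affects the running of the period under the stated rules.
The 2017-04-29 filing precedes the 2017-07-07 deadline; the claim is timely.

TIMELY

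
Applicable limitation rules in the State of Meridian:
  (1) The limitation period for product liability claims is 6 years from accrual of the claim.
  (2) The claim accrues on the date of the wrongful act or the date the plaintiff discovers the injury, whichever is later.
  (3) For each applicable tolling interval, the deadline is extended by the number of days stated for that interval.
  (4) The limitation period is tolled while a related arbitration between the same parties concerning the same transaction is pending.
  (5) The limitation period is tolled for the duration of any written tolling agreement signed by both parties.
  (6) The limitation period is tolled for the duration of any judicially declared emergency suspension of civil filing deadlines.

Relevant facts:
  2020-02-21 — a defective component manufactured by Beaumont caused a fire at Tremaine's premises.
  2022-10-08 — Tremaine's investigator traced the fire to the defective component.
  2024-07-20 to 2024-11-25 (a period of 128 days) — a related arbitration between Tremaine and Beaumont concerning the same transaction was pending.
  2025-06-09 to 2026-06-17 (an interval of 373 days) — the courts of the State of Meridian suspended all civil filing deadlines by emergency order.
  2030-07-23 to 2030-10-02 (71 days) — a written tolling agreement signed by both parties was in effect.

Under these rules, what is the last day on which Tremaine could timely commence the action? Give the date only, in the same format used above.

2030-02-21

The claim accrued on 2022-10-08 — the later of the 2020-02-21 act and the 2022-10-08 discovery.
6 years from 2022-10-08 is 2028-10-08.
The pending related arbitration from 2024-07-20 to 2024-11-25 tolled the period for 128 days, extending the deadline to 2029-02-13.
Because the emergency suspension of filing deadlines ran from 2025-06-09 to 2026-06-17, the deadline is extended by 373 days to 2030-02-21.
The written tolling agreement from 2030-07-23 to 2030-10-02 began after the period had already run on 2030-02-21, so it has no tolling effect.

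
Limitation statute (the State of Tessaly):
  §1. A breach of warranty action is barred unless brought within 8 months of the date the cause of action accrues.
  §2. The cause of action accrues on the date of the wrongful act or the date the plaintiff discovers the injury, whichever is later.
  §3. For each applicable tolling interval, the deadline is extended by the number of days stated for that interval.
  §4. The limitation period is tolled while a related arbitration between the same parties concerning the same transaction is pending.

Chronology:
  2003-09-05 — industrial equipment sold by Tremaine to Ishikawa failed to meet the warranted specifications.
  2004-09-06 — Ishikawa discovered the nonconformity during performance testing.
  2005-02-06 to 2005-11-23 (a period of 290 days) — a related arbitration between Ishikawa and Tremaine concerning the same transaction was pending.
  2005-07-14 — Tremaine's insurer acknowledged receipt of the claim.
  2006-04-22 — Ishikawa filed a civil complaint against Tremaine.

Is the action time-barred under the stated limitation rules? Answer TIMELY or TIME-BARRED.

TIME-BARRED

Taking the later of the act (2003-09-05) and discovery (2004-09-06), the claim accrued on 2004-09-06.
8 months from 2004-09-06 is 2005-05-06.
Because the pending related arbitration ran from 2005-02-06 to 2005-11-23, the deadline is extended by 290 days to 2006-02-20.
The other events in the timeline have no effect on the limitation period under the stated rules.
Ishikawa filed on 2006-04-22, after the 2006-02-20 deadline, so the action is time-barred.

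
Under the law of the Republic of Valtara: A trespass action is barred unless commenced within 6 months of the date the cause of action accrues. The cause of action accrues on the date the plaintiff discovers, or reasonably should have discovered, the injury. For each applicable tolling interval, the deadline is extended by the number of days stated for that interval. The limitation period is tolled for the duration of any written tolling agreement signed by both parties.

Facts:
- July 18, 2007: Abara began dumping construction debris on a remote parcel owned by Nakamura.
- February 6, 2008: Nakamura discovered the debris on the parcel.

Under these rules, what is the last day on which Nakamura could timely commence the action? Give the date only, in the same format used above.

August 6, 2008

Accrual is tied to discovery, so the period began on February 6, 2008 rather than on July 18, 2007 when the act occurred.
6 months from February 6, 2008 is August 6, 2008.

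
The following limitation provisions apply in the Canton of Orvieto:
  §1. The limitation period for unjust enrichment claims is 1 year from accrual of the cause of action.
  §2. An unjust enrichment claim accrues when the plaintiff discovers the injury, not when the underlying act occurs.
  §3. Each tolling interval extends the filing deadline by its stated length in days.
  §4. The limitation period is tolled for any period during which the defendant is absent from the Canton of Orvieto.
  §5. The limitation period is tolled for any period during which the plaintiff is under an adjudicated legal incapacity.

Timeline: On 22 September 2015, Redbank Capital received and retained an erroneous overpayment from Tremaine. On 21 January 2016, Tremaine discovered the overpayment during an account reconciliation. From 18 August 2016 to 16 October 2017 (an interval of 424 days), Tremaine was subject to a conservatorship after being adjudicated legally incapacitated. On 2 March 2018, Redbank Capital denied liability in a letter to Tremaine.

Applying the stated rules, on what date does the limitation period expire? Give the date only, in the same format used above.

Under the discovery rule, the claim accrued on 21 January 2016, when Tremaine discovered the injury — not on the 22 September 2015 date of the underlying act.
Adding the 1 year base period to 21 January 2016 gives a deadline of 21 January 2017, before any tolling.
The period was tolled for 424 days by the plaintiff's legal incapacity (18 August 2016 to 16 October 2017), pushing the deadline to 21 March 2018.
The other events in the timeline have no effect on the limitation period under the stated rules.

21 March 2018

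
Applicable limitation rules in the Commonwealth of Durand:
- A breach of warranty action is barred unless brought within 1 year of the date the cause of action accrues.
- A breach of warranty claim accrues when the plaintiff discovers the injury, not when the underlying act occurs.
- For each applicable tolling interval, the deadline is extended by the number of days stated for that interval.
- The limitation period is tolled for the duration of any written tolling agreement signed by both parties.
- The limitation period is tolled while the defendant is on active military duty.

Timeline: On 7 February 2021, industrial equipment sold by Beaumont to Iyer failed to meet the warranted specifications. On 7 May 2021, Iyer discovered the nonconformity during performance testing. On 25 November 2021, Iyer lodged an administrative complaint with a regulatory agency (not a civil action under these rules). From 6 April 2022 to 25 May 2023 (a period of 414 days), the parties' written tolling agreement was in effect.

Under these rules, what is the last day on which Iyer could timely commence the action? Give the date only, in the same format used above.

Under the discovery rule, the claim accrued on 7 May 2021, when Iyer discovered the injury — not on the 7 February 2021 date of the underlying act.
The untolled deadline — 1 year after 7 May 2021 — is 7 May 2022.
The period was tolled for 414 days by the written tolling agreement (6 April 2022 to 25 May 2023), pushing the deadline to 25 June 2023.
The other events in the timeline have no effect on the limitation period under the stated rules.

25 June 2023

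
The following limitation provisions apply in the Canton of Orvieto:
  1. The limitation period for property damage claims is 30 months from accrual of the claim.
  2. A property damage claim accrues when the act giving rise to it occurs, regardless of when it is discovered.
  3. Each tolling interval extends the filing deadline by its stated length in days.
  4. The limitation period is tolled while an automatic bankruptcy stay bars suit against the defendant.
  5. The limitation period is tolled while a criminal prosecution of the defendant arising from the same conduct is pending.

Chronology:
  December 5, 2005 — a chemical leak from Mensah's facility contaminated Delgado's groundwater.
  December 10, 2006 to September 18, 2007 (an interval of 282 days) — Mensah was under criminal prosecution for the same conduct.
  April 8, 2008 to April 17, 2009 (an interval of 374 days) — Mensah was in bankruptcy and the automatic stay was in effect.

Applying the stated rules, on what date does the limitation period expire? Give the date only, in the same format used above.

The limitation period began to run on December 5, 2005.
The untolled deadline — 30 months after December 5, 2005 — is June 5, 2008.
The period was tolled for 282 days by the pending criminal prosecution (December 10, 2006 to September 18, 2007), pushing the deadline to March 14, 2009.
The automatic bankruptcy stay from April 8, 2008 to April 17, 2009 tolled the period for 374 days, extending the deadline to March 23, 2010.

March 23, 2010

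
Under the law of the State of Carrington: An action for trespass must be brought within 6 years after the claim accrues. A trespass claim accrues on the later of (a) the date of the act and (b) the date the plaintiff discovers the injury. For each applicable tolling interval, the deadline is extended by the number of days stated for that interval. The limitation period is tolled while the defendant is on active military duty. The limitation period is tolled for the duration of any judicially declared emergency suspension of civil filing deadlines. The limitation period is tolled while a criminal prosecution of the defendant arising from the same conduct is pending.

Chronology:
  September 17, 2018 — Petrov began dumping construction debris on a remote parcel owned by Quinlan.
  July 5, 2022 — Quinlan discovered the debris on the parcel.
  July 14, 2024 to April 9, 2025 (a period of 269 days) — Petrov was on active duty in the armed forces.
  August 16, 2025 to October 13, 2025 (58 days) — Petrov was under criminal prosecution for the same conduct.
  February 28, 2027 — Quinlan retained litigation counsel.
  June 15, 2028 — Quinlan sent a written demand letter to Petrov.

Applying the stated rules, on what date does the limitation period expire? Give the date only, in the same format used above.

Because discovery on July 5, 2022 post-dates the September 17, 2018 act, accrual under the later-of rule falls on July 5, 2022.
6 years from July 5, 2022 is July 5, 2028.
Because the defendant's active military service ran from July 14, 2024 to April 9, 2025, the deadline is extended by 269 days to March 31, 2029.
The pending criminal prosecution from August 16, 2025 to October 13, 2025 tolled the period for 58 days, extending the deadline to May 28, 2029.
None of the other events listed affects the running of the period under the stated rules.

May 28, 2029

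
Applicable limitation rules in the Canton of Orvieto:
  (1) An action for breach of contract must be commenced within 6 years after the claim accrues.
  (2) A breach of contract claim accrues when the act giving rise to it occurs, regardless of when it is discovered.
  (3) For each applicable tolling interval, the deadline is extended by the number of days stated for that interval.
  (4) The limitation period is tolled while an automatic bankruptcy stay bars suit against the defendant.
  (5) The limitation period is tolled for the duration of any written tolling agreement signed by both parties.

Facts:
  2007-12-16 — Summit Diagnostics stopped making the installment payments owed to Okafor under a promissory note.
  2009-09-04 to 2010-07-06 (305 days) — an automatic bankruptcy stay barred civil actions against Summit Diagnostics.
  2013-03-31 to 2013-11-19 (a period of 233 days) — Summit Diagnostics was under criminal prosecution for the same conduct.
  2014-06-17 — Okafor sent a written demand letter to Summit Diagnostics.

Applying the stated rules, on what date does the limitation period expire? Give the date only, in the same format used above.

The limitation period began to run on 2007-12-16.
Adding the 6 years base period to 2007-12-16 gives a deadline of 2013-12-16, before any tolling.
The period was tolled for 305 days by the automatic bankruptcy stay (2009-09-04 to 2010-07-06), pushing the deadline to 2014-10-17.
The pending criminal prosecution from 2013-03-31 to 2013-11-19 does not toll the period, because no stated rule makes a criminal prosecution a tolling event.
None of the other events listed affects the running of the period under the stated rules.

2014-10-17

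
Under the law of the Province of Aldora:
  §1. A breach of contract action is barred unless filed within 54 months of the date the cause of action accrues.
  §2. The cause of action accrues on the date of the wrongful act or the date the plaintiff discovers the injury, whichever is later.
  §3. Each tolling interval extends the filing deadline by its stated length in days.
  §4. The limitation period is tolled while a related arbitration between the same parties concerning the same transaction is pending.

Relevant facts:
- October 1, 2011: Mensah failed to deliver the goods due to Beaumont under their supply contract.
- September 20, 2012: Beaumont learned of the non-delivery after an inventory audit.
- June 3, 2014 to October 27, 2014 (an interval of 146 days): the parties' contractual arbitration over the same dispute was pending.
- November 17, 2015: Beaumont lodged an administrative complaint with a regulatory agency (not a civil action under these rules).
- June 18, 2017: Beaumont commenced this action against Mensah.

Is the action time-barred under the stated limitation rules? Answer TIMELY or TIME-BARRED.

TIMELY

Because discovery on September 20, 2012 post-dates the October 1, 2011 act, accrual under the later-of rule falls on September 20, 2012.
Adding the 54 months base period to September 20, 2012 gives a deadline of March 20, 2017, before any tolling.
Because the pending related arbitration ran from June 3, 2014 to October 27, 2014, the deadline is extended by 146 days to August 13, 2017.
The other events in the timeline have no effect on the limitation period under the stated rules.
The June 18, 2017 filing precedes the August 13, 2017 deadline; the claim is timely.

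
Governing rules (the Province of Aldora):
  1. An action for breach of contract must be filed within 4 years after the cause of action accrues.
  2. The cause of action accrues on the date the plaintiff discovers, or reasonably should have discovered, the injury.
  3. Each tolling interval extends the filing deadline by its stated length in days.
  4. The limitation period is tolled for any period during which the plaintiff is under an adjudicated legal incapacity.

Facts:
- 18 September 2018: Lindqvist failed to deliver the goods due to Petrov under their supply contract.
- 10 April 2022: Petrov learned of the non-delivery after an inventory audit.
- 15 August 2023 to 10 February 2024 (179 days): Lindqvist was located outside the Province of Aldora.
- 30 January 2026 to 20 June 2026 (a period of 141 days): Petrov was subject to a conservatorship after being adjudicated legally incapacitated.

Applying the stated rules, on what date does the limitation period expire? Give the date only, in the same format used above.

29 August 2026

The claim did not accrue until Petrov discovered the injury on 10 April 2022; the 18 September 2018 act date does not start the clock under the stated rule.
Adding the 4 years base period to 10 April 2022 gives a deadline of 10 April 2026, before any tolling.
The plaintiff's legal incapacity from 30 January 2026 to 20 June 2026 tolled the period for 141 days, extending the deadline to 29 August 2026.
No stated provision tolls the period for the defendant's absence, so the interval from 15 August 2023 to 10 February 2024 has no effect on the deadline.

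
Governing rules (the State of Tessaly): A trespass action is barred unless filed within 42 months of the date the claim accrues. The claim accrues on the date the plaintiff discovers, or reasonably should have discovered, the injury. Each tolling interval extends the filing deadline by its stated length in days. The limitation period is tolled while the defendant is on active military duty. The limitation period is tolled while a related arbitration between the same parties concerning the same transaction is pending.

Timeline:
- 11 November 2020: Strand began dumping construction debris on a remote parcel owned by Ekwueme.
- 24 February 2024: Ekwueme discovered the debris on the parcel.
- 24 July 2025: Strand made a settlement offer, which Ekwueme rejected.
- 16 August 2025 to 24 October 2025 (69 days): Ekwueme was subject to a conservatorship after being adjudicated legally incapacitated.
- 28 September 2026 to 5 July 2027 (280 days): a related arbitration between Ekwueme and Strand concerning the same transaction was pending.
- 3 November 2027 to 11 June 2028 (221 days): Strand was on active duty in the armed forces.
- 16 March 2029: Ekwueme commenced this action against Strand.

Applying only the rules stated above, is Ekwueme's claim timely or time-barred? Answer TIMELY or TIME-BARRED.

TIME-BARRED

The claim did not accrue until Ekwueme discovered the injury on 24 February 2024; the 11 November 2020 act date does not start the clock under the stated rule.
Adding the 42 months base period to 24 February 2024 gives a deadline of 24 August 2027, before any tolling.
Because the pending related arbitration ran from 28 September 2026 to 5 July 2027, the deadline is extended by 280 days to 30 May 2028.
The period was tolled for 221 days by the defendant's active military service (3 November 2027 to 11 June 2028), pushing the deadline to 6 January 2029.
Although the plaintiff's incapacity ran from 16 August 2025 to 24 October 2025, the stated rules do not make that a tolling event, so it is disregarded.
The other events in the timeline have no effect on the limitation period under the stated rules.
The 16 March 2029 filing falls after the 6 January 2029 deadline; the claim is time-barred.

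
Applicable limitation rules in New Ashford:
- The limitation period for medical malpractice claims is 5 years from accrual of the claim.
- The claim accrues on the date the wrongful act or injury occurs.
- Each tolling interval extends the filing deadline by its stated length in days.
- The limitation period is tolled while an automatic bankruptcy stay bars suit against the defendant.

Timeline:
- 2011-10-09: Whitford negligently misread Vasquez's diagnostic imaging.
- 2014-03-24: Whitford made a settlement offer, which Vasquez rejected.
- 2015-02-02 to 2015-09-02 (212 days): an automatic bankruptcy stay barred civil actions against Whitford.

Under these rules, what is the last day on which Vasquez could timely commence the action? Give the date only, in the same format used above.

2017-05-09

The claim accrued on 2011-10-09, the date of the act.
The untolled deadline — 5 years after 2011-10-09 — is 2016-10-09.
The period was tolled for 212 days by the automatic bankruptcy stay (2015-02-02 to 2015-09-02), pushing the deadline to 2017-05-09.
Nothing else in the chronology tolls or restarts the period.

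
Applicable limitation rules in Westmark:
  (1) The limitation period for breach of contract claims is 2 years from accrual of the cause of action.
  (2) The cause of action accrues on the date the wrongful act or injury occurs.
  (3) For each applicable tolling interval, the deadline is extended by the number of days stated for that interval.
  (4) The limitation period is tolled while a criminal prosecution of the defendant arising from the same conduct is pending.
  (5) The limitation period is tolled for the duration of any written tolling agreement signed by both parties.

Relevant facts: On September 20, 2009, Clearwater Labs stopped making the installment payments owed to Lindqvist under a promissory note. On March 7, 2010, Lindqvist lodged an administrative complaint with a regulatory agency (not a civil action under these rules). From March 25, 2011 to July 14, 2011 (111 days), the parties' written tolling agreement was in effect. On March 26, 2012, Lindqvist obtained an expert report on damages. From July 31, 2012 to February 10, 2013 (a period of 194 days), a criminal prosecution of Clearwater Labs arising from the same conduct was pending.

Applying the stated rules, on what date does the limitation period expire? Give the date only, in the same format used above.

January 9, 2012

The cause of action accrued on September 20, 2009, the date of the act.
2 years from September 20, 2009 is September 20, 2011.
The period was tolled for 111 days by the written tolling agreement (March 25, 2011 to July 14, 2011), pushing the deadline to January 9, 2012.
By the time the pending criminal prosecution began on July 31, 2012, the limitation period had already expired on January 9, 2012; that interval cannot revive it.
The other events in the timeline have no effect on the limitation period under the stated rules.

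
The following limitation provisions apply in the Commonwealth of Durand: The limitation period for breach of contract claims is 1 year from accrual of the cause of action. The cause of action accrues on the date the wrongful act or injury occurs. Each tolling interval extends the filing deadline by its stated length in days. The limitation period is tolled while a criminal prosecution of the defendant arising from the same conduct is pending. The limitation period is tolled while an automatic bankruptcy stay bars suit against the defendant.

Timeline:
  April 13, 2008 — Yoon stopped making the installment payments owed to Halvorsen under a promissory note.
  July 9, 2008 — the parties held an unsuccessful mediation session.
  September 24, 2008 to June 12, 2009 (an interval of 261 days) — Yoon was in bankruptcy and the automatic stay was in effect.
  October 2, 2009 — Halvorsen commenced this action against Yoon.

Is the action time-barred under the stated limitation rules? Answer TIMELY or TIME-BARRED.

The limitation period began to run on April 13, 2008.
The untolled deadline — 1 year after April 13, 2008 — is April 13, 2009.
The automatic bankruptcy stay from September 24, 2008 to June 12, 2009 tolled the period for 261 days, extending the deadline to December 30, 2009.
The other events in the timeline have no effect on the limitation period under the stated rules.
Filing on October 2, 2009 beat the December 30, 2009 deadline — the action is timely.

TIMELY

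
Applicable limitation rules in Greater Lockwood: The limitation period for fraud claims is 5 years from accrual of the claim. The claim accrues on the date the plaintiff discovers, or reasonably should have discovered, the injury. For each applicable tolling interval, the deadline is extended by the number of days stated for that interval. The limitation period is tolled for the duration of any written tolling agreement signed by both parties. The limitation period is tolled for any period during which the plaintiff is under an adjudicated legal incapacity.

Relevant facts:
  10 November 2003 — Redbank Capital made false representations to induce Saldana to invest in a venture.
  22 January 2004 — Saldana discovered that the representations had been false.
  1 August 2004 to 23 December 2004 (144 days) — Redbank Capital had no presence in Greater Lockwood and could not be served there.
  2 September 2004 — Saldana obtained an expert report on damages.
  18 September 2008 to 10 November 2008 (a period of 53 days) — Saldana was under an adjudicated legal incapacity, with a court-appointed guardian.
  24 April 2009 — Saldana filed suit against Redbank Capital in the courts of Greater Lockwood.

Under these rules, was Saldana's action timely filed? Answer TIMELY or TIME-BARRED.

TIME-BARRED

The claim did not accrue until Saldana discovered the injury on 22 January 2004; the 10 November 2003 act date does not start the clock under the stated rule.
Adding the 5 years base period to 22 January 2004 gives a deadline of 22 January 2009, before any tolling.
The period was tolled for 53 days by the plaintiff's legal incapacity (18 September 2008 to 10 November 2008), pushing the deadline to 16 March 2009.
Although the defendant's absence ran from 1 August 2004 to 23 December 2004, the stated rules do not make that a tolling event, so it is disregarded.
Nothing else in the chronology tolls or restarts the period.
Filing on 24 April 2009 missed the 16 March 2009 deadline — the action is time-barred.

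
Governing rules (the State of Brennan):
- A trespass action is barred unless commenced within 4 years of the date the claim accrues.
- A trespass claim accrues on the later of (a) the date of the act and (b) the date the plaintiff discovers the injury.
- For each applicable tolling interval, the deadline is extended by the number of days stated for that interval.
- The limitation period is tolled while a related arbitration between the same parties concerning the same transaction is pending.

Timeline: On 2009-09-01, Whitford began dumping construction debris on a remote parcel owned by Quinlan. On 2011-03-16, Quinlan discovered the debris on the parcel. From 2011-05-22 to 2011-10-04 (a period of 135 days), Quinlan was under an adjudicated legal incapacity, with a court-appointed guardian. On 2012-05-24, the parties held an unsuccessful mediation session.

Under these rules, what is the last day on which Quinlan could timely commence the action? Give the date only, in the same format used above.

2015-03-16

The claim accrued on 2011-03-16 — the later of the 2009-09-01 act and the 2011-03-16 discovery.
Adding the 4 years base period to 2011-03-16 gives a deadline of 2015-03-16, before any tolling.
Although the plaintiff's incapacity ran from 2011-05-22 to 2011-10-04, the stated rules do not make that a tolling event, so it is disregarded.
The other events in the timeline have no effect on the limitation period under the stated rules.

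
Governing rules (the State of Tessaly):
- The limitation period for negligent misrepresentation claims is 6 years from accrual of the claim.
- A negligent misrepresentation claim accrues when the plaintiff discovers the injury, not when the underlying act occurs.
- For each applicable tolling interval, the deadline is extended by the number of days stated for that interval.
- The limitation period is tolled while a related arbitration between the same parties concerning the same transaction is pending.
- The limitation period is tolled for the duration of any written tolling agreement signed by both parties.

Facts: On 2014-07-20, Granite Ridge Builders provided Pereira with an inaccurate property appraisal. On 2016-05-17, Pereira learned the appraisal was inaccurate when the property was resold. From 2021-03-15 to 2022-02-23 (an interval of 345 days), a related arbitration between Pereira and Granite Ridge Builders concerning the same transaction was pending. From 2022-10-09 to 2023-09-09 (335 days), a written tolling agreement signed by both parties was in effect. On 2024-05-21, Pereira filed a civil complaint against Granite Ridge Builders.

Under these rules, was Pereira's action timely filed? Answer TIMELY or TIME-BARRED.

Under the discovery rule, the claim accrued on 2016-05-17, when Pereira discovered the injury — not on the 2014-07-20 date of the underlying act.
6 years from 2016-05-17 is 2022-05-17.
The pending related arbitration from 2021-03-15 to 2022-02-23 tolled the period for 345 days, extending the deadline to 2023-04-27.
Because the written tolling agreement ran from 2022-10-09 to 2023-09-09, the deadline is extended by 335 days to 2024-03-27.
Pereira filed on 2024-05-21, after the 2024-03-27 deadline, so the action is time-barred.

TIME-BARRED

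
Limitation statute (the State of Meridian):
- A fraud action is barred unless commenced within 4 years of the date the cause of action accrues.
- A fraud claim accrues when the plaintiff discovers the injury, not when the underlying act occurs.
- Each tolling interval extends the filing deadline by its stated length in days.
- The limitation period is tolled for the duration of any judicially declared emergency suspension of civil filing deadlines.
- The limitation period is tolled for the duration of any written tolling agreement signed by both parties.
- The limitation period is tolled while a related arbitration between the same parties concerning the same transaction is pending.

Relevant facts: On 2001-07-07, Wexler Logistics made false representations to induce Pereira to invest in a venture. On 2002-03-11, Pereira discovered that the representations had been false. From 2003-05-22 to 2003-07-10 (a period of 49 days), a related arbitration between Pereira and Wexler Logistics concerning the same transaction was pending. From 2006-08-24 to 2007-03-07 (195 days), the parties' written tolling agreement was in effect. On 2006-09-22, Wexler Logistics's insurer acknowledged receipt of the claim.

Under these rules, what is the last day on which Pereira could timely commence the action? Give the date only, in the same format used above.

2006-04-29

Accrual is tied to discovery, so the period began on 2002-03-11 rather than on 2001-07-07 when the act occurred.
The untolled deadline — 4 years after 2002-03-11 — is 2006-03-11.
Because the pending related arbitration ran from 2003-05-22 to 2003-07-10, the deadline is extended by 49 days to 2006-04-29.
The written tolling agreement starting 2006-08-24 came too late — the period had run on 2006-04-29 — and so does not extend the deadline.
None of the other events listed affects the running of the period under the stated rules.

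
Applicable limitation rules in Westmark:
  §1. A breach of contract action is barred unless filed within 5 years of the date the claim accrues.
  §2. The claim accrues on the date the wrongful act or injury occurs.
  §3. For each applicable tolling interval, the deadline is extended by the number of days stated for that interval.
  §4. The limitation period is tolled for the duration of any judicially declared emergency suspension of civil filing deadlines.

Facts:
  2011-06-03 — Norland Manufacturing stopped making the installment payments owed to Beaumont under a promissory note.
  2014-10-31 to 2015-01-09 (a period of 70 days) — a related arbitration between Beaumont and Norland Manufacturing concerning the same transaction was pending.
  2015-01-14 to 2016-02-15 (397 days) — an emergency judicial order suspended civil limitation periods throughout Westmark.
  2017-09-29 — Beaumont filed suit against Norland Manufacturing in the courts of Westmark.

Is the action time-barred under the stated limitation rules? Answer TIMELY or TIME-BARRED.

The claim accrued on 2011-06-03, the date of the act.
Adding the 5 years base period to 2011-06-03 gives a deadline of 2016-06-03, before any tolling.
The emergency suspension of filing deadlines from 2015-01-14 to 2016-02-15 tolled the period for 397 days, extending the deadline to 2017-07-05.
No stated provision tolls the period for a pending arbitration, so the interval from 2014-10-31 to 2015-01-09 has no effect on the deadline.
Beaumont filed on 2017-09-29, after the 2017-07-05 deadline, so the action is time-barred.

TIME-BARRED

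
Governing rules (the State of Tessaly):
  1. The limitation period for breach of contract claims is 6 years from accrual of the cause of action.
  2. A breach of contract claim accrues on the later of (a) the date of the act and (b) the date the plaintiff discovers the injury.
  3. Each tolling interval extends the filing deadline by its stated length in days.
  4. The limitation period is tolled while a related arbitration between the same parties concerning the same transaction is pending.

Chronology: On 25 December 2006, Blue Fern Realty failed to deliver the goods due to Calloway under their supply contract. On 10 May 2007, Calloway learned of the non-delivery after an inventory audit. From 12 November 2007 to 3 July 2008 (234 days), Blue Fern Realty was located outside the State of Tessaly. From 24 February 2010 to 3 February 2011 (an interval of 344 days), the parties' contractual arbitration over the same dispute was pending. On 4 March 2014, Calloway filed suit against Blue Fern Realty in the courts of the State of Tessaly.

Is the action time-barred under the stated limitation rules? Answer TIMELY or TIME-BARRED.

TIMELY

The claim accrued on 10 May 2007 — the later of the 25 December 2006 act and the 10 May 2007 discovery.
Adding the 6 years base period to 10 May 2007 gives a deadline of 10 May 2013, before any tolling.
The period was tolled for 344 days by the pending related arbitration (24 February 2010 to 3 February 2011), pushing the deadline to 19 April 2014.
The defendant's absence from the jurisdiction from 12 November 2007 to 3 July 2008 does not toll the period, because no stated rule makes the defendant's absence a tolling event.
Filing on 4 March 2014 beat the 19 April 2014 deadline — the action is timely.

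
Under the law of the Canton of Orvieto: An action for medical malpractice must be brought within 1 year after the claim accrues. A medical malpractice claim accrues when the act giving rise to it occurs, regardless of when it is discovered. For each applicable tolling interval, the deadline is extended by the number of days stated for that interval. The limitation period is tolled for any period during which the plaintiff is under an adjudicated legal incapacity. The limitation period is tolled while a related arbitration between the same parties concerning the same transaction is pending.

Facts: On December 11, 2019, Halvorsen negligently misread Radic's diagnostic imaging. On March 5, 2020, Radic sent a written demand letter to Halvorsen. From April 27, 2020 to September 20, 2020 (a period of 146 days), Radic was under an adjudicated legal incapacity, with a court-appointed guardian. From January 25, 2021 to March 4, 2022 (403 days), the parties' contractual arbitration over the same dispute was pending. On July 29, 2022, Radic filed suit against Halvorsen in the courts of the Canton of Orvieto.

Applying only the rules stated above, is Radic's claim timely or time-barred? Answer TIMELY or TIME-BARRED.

TIME-BARRED

The claim accrued on December 11, 2019, when the wrongful act occurred.
Adding the 1 year base period to December 11, 2019 gives a deadline of December 11, 2020, before any tolling.
The plaintiff's legal incapacity from April 27, 2020 to September 20, 2020 tolled the period for 146 days, extending the deadline to May 6, 2021.
Because the pending related arbitration ran from January 25, 2021 to March 4, 2022, the deadline is extended by 403 days to June 13, 2022.
Nothing else in the chronology tolls or restarts the period.
Radic filed on July 29, 2022, after the June 13, 2022 deadline, so the action is time-barred.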